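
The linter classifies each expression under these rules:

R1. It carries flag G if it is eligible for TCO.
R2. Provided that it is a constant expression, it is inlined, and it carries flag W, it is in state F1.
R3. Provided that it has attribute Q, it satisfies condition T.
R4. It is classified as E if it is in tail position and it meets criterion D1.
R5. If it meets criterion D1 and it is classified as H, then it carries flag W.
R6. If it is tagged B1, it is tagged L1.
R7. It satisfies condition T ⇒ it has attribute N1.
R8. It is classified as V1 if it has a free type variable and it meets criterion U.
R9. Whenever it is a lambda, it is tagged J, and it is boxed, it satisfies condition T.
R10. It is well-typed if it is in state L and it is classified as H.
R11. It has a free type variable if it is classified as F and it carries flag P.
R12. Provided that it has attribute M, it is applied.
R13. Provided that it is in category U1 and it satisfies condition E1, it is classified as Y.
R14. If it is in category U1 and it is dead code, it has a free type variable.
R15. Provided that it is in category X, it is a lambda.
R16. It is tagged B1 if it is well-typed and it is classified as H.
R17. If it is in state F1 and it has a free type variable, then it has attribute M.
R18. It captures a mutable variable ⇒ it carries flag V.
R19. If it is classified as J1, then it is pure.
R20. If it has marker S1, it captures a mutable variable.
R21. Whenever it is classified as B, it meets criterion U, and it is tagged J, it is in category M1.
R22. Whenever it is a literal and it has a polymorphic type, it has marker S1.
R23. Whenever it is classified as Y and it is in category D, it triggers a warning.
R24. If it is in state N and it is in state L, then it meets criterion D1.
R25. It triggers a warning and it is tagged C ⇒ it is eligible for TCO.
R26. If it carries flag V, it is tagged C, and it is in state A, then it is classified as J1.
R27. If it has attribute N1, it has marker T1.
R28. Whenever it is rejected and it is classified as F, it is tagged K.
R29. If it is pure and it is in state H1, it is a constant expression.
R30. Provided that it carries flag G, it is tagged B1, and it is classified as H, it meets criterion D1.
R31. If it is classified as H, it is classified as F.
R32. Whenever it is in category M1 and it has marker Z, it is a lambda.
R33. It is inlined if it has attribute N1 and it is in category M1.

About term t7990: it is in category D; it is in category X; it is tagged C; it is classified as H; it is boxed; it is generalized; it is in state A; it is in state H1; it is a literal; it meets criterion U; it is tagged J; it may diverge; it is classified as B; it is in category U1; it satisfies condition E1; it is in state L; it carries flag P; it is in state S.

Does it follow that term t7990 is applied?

Forward chaining from the given facts derives: is well-typed, is classified as Y, is a lambda, is tagged B1, is in category M1, triggers a warning, is eligible for TCO, is classified as F, carries flag G, is tagged L1, satisfies condition T, has a free type variable, meets criterion D1, carries flag W, has attribute N1, is classified as V1, has marker T1, is inlined.
The only rule concluding "it is applied" is R12, which needs "it has attribute M"; that is never established.

No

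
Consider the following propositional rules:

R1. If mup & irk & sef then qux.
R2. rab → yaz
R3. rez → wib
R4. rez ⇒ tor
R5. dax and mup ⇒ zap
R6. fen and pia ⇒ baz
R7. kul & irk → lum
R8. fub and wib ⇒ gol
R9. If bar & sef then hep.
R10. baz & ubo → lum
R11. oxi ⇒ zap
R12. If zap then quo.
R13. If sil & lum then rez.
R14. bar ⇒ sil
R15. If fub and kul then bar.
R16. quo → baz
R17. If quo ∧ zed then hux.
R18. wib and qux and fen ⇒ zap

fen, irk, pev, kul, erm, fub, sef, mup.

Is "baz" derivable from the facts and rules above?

qux  (by R1: mup, irk, sef)
lum  (by R7: kul, irk)
bar  (by R15: fub, kul)
sil  (by R14: bar)
rez  (by R13: sil, lum)
wib  (by R3: rez)
zap  (by R18: wib, qux, fen)
quo  (by R12: zap)
baz  (by R16: quo)

Yes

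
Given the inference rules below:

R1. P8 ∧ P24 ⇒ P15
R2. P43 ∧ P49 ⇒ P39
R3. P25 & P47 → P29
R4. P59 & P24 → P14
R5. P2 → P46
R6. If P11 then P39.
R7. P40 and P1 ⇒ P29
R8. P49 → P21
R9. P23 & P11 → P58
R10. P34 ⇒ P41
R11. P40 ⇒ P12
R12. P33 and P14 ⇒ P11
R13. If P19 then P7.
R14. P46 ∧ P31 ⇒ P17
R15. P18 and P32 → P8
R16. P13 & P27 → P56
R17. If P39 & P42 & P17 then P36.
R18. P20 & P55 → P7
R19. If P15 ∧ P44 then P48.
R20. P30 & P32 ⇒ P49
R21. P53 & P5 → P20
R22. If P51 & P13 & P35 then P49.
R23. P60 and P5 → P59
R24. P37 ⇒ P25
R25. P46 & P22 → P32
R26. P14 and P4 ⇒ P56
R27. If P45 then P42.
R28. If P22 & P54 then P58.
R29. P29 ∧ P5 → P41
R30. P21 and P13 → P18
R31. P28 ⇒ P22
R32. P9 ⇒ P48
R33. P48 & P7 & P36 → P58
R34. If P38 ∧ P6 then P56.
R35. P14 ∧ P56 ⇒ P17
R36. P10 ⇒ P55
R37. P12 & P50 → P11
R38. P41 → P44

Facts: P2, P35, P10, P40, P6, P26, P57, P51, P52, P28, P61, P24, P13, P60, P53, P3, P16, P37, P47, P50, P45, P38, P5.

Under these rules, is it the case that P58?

P46  (by R5: P2)
P12  (by R11: P40)
P20  (by R21: P53, P5)
P49  (by R22: P51, P13, P35)
P59  (by R23: P60, P5)
P25  (by R24: P37)
P42  (by R27: P45)
P22  (by R31: P28)
P56  (by R34: P38, P6)
P55  (by R36: P10)
P11  (by R37: P12, P50)
P29  (by R3: P25, P47)
P14  (by R4: P59, P24)
P39  (by R6: P11)
P21  (by R8: P49)
P7  (by R18: P20, P55)
P32  (by R25: P46, P22)
P41  (by R29: P29, P5)
P18  (by R30: P21, P13)
P17  (by R35: P14, P56)
P44  (by R38: P41)
P8  (by R15: P18, P32)
P36  (by R17: P39, P42, P17)
P15  (by R1: P8, P24)
P48  (by R19: P15, P44)
P58  (by R33: P48, P7, P36)

Yes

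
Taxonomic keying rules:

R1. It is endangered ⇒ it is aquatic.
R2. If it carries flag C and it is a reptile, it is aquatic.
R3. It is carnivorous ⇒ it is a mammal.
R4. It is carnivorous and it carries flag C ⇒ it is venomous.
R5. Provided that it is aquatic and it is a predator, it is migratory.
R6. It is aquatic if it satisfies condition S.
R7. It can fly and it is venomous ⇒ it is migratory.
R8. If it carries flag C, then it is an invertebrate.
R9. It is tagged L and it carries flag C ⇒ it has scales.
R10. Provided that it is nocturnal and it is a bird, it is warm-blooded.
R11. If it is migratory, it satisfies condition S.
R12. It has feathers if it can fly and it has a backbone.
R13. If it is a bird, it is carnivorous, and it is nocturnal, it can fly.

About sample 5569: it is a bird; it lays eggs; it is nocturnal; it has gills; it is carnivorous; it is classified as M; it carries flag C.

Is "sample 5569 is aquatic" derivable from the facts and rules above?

By R4 (it is carnivorous, it carries flag C): it is venomous.
By R13 (it is a bird, it is carnivorous, it is nocturnal): it can fly.
By R7 (it can fly, it is venomous): it is migratory.
By R11 (it is migratory): it satisfies condition S.
By R6 (it satisfies condition S): it is aquatic.

Yes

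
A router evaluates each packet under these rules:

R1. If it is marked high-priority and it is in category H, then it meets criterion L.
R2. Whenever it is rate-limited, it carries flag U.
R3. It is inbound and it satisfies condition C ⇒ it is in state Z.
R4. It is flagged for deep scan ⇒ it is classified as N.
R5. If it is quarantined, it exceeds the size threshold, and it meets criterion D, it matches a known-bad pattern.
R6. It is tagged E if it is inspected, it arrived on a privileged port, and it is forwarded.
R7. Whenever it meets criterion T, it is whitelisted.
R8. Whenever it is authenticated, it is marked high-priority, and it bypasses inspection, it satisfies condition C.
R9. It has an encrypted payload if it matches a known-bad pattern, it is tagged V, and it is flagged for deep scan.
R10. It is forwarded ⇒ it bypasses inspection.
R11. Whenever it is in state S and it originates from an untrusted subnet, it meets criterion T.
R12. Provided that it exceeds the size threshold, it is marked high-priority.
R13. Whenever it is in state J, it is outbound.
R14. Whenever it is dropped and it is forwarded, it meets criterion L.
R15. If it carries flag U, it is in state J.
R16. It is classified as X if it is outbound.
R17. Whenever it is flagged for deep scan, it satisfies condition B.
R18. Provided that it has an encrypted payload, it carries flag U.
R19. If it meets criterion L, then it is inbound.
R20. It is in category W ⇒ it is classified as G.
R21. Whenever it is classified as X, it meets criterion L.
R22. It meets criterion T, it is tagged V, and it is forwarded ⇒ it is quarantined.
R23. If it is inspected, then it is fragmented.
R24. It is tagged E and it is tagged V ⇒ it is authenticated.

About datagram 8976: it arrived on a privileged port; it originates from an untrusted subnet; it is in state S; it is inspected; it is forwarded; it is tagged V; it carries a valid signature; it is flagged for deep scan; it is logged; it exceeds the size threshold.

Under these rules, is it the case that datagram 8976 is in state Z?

Forward chaining from the given facts derives: is classified as N, is tagged E, bypasses inspection, meets criterion T, is marked high-priority, satisfies condition B, is quarantined, is fragmented, is authenticated, is whitelisted, satisfies condition C.
The only rule concluding "it is in state Z" is R3, which needs "it is inbound"; that is never established.

No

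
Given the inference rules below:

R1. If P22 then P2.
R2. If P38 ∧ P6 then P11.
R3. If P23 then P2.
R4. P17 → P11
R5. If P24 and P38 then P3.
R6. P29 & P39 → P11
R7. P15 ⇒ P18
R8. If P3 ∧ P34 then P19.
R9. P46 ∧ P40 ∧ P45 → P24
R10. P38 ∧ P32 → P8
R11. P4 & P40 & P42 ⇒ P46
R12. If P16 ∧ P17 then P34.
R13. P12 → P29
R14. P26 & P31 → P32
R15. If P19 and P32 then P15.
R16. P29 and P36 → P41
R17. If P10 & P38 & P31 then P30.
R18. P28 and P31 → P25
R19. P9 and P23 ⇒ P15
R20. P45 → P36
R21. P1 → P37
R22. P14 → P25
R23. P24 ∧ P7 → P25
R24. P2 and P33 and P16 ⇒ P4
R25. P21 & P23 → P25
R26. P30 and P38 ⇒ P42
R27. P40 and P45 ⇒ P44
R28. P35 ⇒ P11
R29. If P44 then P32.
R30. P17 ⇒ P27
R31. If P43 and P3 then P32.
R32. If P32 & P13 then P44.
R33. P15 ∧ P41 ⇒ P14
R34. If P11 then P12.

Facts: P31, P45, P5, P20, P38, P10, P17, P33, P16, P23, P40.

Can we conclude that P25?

P2  (by R3: P23)
P11  (by R4: P17)
P34  (by R12: P16, P17)
P30  (by R17: P10, P38, P31)
P36  (by R20: P45)
P4  (by R24: P2, P33, P16)
P42  (by R26: P30, P38)
P44  (by R27: P40, P45)
P32  (by R29: P44)
P12  (by R34: P11)
P46  (by R11: P4, P40, P42)
P29  (by R13: P12)
P41  (by R16: P29, P36)
P24  (by R9: P46, P40, P45)
P3  (by R5: P24, P38)
P19  (by R8: P3, P34)
P15  (by R15: P19, P32)
P14  (by R33: P15, P41)
P25  (by R22: P14)

Yes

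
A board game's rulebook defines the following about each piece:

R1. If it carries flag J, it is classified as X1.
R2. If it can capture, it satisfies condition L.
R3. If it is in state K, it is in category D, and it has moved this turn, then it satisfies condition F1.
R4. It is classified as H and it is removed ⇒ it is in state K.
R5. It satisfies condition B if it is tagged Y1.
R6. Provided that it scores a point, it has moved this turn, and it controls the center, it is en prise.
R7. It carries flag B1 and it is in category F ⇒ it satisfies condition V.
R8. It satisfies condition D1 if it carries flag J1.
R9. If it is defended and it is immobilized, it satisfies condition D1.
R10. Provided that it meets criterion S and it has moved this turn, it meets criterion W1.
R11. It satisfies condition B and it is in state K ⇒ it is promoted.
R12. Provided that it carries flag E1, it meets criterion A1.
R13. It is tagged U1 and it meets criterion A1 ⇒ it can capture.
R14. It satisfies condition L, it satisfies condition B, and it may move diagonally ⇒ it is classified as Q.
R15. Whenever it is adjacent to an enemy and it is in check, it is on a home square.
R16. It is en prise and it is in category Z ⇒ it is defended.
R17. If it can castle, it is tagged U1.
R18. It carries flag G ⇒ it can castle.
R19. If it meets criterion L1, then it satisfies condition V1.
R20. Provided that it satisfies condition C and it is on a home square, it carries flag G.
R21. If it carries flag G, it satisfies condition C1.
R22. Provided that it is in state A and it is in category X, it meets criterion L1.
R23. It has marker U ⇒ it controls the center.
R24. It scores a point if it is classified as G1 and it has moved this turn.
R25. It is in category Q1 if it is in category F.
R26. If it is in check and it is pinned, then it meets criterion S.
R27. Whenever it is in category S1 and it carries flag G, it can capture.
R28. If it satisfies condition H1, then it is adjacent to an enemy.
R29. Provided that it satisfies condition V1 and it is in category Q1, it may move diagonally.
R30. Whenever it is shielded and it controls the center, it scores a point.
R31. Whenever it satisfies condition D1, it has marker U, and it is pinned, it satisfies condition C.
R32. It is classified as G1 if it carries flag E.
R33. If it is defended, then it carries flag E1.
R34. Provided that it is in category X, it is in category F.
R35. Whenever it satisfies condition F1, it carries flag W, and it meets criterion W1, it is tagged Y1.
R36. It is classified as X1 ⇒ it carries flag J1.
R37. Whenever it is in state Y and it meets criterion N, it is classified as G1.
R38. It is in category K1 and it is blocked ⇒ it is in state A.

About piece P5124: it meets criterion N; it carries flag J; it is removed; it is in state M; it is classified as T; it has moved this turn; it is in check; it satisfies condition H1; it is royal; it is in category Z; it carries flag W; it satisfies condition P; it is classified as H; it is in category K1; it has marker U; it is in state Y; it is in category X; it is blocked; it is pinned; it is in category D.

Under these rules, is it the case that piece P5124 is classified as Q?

Yes

By R1 (it carries flag J): it is classified as X1.
By R4 (it is classified as H, it is removed): it is in state K.
By R23 (it has marker U): it controls the center.
By R26 (it is in check, it is pinned): it meets criterion S.
By R28 (it satisfies condition H1): it is adjacent to an enemy.
By R34 (it is in category X): it is in category F.
By R36 (it is classified as X1): it carries flag J1.
By R37 (it is in state Y, it meets criterion N): it is classified as G1.
By R38 (it is in category K1, it is blocked): it is in state A.
By R3 (it is in state K, it is in category D, it has moved this turn): it satisfies condition F1.
By R8 (it carries flag J1): it satisfies condition D1.
By R10 (it meets criterion S, it has moved this turn): it meets criterion W1.
By R15 (it is adjacent to an enemy, it is in check): it is on a home square.
By R22 (it is in state A, it is in category X): it meets criterion L1.
By R24 (it is classified as G1, it has moved this turn): it scores a point.
By R25 (it is in category F): it is in category Q1.
By R31 (it satisfies condition D1, it has marker U, it is pinned): it satisfies condition C.
By R35 (it satisfies condition F1, it carries flag W, it meets criterion W1): it is tagged Y1.
By R5 (it is tagged Y1): it satisfies condition B.
By R6 (it scores a point, it has moved this turn, it controls the center): it is en prise.
By R16 (it is en prise, it is in category Z): it is defended.
By R19 (it meets criterion L1): it satisfies condition V1.
By R20 (it satisfies condition C, it is on a home square): it carries flag G.
By R29 (it satisfies condition V1, it is in category Q1): it may move diagonally.
By R33 (it is defended): it carries flag E1.
By R12 (it carries flag E1): it meets criterion A1.
By R18 (it carries flag G): it can castle.
By R17 (it can castle): it is tagged U1.
By R13 (it is tagged U1, it meets criterion A1): it can capture.
By R2 (it can capture): it satisfies condition L.
By R14 (it satisfies condition L, it satisfies condition B, it may move diagonally): it is classified as Q.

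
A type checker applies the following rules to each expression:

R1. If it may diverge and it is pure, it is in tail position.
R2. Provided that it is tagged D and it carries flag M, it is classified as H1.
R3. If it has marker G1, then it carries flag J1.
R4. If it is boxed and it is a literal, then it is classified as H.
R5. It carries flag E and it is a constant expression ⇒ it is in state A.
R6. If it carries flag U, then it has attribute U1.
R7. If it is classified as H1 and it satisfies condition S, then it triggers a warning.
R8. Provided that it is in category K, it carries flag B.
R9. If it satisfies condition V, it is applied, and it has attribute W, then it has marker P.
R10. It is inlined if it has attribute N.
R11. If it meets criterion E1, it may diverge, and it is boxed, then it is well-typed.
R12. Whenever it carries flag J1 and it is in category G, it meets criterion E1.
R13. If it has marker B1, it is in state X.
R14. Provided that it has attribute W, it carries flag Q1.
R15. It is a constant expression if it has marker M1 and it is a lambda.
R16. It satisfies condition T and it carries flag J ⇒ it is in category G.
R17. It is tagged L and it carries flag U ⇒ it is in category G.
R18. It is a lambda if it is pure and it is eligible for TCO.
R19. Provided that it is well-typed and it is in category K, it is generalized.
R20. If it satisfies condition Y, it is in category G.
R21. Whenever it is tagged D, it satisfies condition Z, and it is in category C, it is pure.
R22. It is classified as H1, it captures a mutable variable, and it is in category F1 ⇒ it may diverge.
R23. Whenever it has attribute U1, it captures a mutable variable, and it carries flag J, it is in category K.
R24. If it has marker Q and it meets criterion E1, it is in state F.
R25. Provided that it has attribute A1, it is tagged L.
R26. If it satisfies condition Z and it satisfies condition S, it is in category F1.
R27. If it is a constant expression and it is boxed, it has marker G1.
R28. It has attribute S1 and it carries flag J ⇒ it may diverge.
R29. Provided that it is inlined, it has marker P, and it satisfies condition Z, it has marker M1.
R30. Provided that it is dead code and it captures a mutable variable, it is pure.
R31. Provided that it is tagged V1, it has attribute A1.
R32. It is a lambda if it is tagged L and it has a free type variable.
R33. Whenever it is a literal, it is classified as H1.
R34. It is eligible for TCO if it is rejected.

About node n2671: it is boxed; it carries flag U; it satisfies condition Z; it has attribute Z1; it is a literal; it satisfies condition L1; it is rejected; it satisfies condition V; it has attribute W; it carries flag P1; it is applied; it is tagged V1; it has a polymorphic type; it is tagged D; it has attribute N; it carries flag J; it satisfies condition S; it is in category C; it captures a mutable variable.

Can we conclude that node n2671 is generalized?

By R6 (it carries flag U): it has attribute U1.
By R9 (it satisfies condition V, it is applied, it has attribute W): it has marker P.
By R10 (it has attribute N): it is inlined.
By R21 (it is tagged D, it satisfies condition Z, it is in category C): it is pure.
By R23 (it has attribute U1, it captures a mutable variable, it carries flag J): it is in category K.
By R26 (it satisfies condition Z, it satisfies condition S): it is in category F1.
By R29 (it is inlined, it has marker P, it satisfies condition Z): it has marker M1.
By R31 (it is tagged V1): it has attribute A1.
By R33 (it is a literal): it is classified as H1.
By R34 (it is rejected): it is eligible for TCO.
By R18 (it is pure, it is eligible for TCO): it is a lambda.
By R22 (it is classified as H1, it captures a mutable variable, it is in category F1): it may diverge.
By R25 (it has attribute A1): it is tagged L.
By R15 (it has marker M1, it is a lambda): it is a constant expression.
By R17 (it is tagged L, it carries flag U): it is in category G.
By R27 (it is a constant expression, it is boxed): it has marker G1.
By R3 (it has marker G1): it carries flag J1.
By R12 (it carries flag J1, it is in category G): it meets criterion E1.
By R11 (it meets criterion E1, it may diverge, it is boxed): it is well-typed.
By R19 (it is well-typed, it is in category K): it is generalized.

Yes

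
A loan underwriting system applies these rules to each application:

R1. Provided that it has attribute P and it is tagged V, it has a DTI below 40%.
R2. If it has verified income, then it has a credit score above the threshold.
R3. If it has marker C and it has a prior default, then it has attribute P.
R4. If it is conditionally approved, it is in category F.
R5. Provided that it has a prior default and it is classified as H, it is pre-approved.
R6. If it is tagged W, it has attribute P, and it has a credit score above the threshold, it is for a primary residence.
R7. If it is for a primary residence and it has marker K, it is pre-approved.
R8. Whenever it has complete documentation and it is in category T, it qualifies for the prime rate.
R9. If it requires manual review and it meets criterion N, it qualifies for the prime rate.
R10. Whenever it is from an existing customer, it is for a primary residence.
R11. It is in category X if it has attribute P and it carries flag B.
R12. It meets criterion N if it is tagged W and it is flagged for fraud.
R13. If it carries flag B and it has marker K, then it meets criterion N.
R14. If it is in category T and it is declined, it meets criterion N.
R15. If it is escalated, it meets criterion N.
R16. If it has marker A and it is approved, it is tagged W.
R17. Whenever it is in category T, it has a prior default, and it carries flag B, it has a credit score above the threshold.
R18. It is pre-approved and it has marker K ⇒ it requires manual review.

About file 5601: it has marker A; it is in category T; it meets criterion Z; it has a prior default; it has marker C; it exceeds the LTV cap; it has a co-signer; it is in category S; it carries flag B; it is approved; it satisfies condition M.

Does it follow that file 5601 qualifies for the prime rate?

Forward chaining from the given facts derives: has attribute P, is in category X, is tagged W, has a credit score above the threshold, is for a primary residence.
Rules concluding "it qualifies for the prime rate": R8 needs "it has complete documentation"; R9 needs "it requires manual review" — none of these are established.

No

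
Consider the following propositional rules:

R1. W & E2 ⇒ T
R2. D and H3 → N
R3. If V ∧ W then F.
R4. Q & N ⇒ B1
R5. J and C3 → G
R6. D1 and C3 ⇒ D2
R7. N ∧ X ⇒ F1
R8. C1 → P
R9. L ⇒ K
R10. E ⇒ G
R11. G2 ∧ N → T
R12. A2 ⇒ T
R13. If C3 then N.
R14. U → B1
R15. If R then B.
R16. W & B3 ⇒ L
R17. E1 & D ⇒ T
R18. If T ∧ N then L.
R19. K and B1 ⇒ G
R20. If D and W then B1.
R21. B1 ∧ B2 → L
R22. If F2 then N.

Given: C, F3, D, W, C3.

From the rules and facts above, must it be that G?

Forward chaining from the given facts derives: N, B1.
Rules concluding G: R5 needs J; R10 needs E; R19 needs K — none of these are established.

No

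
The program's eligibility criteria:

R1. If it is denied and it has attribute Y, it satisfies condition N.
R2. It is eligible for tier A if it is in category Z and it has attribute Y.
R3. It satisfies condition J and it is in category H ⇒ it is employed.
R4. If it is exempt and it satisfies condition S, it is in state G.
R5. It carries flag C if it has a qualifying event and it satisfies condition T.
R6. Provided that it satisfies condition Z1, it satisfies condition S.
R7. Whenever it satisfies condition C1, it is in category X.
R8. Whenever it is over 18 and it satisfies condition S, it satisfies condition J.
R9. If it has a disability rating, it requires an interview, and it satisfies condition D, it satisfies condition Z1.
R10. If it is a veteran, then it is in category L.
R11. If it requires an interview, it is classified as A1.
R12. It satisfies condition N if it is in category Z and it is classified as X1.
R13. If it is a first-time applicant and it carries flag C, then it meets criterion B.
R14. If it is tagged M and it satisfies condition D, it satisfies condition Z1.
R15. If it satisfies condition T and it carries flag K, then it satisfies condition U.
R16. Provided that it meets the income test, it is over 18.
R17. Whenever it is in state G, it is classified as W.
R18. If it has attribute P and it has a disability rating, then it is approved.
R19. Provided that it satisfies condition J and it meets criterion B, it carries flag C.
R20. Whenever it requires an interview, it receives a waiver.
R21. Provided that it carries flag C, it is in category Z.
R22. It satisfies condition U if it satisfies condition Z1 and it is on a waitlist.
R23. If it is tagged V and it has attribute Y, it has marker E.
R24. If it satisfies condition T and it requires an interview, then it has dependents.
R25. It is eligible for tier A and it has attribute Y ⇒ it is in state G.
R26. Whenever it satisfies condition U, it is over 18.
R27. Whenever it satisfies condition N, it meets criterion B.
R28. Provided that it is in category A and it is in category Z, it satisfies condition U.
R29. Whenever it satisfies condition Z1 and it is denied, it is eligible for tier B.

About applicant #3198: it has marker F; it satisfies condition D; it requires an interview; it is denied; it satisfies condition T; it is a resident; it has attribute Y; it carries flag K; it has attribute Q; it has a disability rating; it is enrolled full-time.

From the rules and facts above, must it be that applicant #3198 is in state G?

Yes

By R1 (it is denied, it has attribute Y): it satisfies condition N.
By R9 (it has a disability rating, it requires an interview, it satisfies condition D): it satisfies condition Z1.
By R15 (it satisfies condition T, it carries flag K): it satisfies condition U.
By R26 (it satisfies condition U): it is over 18.
By R27 (it satisfies condition N): it meets criterion B.
By R6 (it satisfies condition Z1): it satisfies condition S.
By R8 (it is over 18, it satisfies condition S): it satisfies condition J.
By R19 (it satisfies condition J, it meets criterion B): it carries flag C.
By R21 (it carries flag C): it is in category Z.
By R2 (it is in category Z, it has attribute Y): it is eligible for tier A.
By R25 (it is eligible for tier A, it has attribute Y): it is in state G.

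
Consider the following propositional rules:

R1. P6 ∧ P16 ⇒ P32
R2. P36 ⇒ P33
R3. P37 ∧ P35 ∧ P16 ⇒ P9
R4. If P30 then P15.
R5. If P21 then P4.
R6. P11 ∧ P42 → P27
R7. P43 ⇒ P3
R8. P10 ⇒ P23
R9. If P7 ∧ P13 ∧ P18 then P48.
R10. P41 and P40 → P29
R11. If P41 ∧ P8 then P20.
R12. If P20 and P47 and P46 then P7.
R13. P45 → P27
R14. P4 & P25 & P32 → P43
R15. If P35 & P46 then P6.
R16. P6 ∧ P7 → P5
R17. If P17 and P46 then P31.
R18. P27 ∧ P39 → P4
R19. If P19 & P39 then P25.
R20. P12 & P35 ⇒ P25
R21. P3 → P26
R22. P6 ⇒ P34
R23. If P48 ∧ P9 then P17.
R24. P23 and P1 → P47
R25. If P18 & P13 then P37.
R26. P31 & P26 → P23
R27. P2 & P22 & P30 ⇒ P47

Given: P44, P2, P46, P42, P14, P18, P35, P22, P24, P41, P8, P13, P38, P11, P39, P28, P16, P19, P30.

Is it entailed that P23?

Yes

P27  (by R6: P11, P42)
P20  (by R11: P41, P8)
P6  (by R15: P35, P46)
P4  (by R18: P27, P39)
P25  (by R19: P19, P39)
P37  (by R25: P18, P13)
P47  (by R27: P2, P22, P30)
P32  (by R1: P6, P16)
P9  (by R3: P37, P35, P16)
P7  (by R12: P20, P47, P46)
P43  (by R14: P4, P25, P32)
P3  (by R7: P43)
P48  (by R9: P7, P13, P18)
P26  (by R21: P3)
P17  (by R23: P48, P9)
P31  (by R17: P17, P46)
P23  (by R26: P31, P26)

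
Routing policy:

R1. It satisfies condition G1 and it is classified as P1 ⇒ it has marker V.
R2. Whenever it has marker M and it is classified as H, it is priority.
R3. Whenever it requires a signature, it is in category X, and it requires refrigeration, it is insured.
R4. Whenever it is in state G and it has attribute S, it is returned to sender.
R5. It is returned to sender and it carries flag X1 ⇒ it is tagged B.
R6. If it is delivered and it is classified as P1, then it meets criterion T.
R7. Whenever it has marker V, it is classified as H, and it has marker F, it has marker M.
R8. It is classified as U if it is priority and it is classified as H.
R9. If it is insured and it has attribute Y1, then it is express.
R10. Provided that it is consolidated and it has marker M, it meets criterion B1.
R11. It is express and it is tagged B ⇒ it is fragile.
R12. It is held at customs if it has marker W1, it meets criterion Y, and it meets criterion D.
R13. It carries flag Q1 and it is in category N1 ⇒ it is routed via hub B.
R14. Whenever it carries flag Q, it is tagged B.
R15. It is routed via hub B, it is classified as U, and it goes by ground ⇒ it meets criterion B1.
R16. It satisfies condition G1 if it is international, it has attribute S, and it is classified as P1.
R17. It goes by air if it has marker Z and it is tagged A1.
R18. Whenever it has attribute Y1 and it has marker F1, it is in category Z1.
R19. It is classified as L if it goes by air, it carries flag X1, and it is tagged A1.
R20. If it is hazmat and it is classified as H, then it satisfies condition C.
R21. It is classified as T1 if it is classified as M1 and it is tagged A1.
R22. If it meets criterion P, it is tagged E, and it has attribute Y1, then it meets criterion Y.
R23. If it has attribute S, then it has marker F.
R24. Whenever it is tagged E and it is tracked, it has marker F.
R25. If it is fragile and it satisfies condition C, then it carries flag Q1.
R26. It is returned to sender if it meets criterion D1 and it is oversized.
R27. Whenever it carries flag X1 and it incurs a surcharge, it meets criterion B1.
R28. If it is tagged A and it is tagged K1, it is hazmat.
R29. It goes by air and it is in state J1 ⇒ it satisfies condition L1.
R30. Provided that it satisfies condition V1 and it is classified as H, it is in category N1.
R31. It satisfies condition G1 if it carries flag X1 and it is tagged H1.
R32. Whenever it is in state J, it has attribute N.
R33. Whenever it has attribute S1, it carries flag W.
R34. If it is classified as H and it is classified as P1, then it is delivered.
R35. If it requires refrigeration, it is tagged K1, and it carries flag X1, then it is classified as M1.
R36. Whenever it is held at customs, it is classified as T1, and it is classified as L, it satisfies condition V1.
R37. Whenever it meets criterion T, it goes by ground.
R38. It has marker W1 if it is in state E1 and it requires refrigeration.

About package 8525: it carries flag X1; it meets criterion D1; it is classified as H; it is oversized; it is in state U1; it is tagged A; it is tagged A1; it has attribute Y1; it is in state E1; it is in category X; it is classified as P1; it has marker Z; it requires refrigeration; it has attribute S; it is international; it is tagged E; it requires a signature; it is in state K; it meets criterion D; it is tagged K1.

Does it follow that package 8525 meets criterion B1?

Forward chaining from the given facts derives: is insured, is express, satisfies condition G1, goes by air, is classified as L, has marker F, is returned to sender, is hazmat, is delivered, is classified as M1, has marker W1, has marker V, is tagged B, meets criterion T, has marker M, is fragile, satisfies condition C, is classified as T1, carries flag Q1, goes by ground, is priority, is classified as U.
Rules concluding "it meets criterion B1": R10 needs "it is consolidated"; R15 needs "it is routed via hub B"; R27 needs "it incurs a surcharge" — none of these are established.

No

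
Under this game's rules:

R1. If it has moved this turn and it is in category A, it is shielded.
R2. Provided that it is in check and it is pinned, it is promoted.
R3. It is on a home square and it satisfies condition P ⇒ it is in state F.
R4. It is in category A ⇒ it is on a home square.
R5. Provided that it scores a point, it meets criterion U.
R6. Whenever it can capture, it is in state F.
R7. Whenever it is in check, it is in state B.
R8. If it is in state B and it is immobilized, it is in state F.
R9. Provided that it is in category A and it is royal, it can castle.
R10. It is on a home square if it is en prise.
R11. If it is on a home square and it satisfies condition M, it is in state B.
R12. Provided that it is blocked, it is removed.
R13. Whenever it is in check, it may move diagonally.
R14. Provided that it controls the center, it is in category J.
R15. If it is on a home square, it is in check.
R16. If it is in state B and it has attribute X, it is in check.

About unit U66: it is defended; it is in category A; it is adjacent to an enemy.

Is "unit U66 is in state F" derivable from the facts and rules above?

No

Forward chaining from the given facts derives: is on a home square, is in check, is in state B, may move diagonally.
Rules concluding "it is in state F": R3 needs "it satisfies condition P"; R6 needs "it can capture"; R8 needs "it is immobilized" — none of these are established.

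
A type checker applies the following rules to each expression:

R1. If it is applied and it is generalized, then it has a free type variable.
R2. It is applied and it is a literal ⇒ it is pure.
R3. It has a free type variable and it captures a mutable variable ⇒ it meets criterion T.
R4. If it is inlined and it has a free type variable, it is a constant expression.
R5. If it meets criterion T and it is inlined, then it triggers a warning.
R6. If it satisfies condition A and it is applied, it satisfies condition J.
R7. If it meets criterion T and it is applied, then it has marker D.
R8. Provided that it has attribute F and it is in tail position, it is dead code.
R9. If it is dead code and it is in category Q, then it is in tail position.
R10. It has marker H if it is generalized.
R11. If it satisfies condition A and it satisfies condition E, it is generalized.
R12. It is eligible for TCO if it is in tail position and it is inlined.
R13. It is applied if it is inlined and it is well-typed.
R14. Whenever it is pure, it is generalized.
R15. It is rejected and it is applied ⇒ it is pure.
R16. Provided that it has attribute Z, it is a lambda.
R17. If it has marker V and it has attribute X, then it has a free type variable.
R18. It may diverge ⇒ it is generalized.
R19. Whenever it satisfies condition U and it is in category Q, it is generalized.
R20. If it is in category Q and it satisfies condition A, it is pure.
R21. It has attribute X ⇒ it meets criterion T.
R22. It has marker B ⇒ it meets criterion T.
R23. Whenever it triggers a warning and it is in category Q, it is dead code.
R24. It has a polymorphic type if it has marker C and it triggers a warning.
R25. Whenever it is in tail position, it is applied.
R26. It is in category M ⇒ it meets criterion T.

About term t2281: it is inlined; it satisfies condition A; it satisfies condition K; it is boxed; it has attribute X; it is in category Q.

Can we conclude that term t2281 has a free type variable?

Yes

By R20 (it is in category Q, it satisfies condition A): it is pure.
By R21 (it has attribute X): it meets criterion T.
By R5 (it meets criterion T, it is inlined): it triggers a warning.
By R14 (it is pure): it is generalized.
By R23 (it triggers a warning, it is in category Q): it is dead code.
By R9 (it is dead code, it is in category Q): it is in tail position.
By R25 (it is in tail position): it is applied.
By R1 (it is applied, it is generalized): it has a free type variable.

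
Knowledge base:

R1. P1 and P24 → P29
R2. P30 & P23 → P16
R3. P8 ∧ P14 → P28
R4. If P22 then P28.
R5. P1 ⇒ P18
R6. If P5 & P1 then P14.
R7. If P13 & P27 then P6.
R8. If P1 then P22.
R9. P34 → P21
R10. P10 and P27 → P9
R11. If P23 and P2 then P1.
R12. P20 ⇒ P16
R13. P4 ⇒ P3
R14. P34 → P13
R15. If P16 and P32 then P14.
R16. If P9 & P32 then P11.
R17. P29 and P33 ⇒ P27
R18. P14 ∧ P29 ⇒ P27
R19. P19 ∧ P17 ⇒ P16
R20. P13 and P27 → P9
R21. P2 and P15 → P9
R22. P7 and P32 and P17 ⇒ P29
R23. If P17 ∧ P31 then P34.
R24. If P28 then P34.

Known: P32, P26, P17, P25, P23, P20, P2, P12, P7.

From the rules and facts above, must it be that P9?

Yes

P1  (by R11: P23, P2)
P16  (by R12: P20)
P14  (by R15: P16, P32)
P29  (by R22: P7, P32, P17)
P22  (by R8: P1)
P27  (by R18: P14, P29)
P28  (by R4: P22)
P34  (by R24: P28)
P13  (by R14: P34)
P9  (by R20: P13, P27)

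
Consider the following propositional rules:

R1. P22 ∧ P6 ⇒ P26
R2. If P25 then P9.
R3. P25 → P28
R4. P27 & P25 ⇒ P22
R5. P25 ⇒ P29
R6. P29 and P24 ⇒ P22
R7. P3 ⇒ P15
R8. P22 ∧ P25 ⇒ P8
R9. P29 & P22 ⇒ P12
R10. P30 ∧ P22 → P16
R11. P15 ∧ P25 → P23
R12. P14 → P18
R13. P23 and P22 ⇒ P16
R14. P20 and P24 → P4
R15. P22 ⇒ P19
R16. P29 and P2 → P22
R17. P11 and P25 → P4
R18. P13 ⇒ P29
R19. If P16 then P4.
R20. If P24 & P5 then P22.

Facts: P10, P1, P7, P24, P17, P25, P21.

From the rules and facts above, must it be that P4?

No

Forward chaining from the given facts derives: P9, P28, P29, P22, P8, P12, P19.
Rules concluding P4: R14 needs P20; R17 needs P11; R19 needs P16 — none of these are established.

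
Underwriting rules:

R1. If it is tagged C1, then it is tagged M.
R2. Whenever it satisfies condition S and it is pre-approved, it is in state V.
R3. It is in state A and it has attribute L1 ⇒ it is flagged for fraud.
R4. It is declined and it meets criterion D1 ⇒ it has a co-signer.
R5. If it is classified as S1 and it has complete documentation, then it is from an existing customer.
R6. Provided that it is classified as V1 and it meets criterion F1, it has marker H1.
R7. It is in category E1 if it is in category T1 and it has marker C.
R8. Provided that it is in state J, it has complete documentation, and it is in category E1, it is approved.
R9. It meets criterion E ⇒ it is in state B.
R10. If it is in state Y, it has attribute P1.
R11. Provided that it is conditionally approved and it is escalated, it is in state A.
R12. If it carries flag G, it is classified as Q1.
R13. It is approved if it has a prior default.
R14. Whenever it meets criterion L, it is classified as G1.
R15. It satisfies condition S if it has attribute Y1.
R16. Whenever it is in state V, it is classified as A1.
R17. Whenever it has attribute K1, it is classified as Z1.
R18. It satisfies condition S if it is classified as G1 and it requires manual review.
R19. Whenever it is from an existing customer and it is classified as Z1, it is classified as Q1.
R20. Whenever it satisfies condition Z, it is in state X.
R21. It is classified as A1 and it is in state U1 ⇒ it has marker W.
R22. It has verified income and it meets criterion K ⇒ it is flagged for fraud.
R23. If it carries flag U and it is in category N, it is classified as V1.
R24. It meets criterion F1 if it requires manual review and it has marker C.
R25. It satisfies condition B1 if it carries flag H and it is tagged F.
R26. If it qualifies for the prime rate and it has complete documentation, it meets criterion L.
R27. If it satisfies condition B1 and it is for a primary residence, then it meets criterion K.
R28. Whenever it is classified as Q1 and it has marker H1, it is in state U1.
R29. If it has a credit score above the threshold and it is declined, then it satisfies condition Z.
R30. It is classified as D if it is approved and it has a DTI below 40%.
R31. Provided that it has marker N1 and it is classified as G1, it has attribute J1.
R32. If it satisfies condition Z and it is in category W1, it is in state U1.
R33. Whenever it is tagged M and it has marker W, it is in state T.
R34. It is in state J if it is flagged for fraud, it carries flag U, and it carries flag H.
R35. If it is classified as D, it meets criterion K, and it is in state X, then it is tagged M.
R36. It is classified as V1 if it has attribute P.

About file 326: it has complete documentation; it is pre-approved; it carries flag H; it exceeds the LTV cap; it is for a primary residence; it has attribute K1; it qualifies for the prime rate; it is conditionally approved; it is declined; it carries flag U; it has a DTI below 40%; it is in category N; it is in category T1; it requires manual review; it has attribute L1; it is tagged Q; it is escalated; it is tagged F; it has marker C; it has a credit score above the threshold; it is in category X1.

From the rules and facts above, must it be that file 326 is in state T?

Forward chaining from the given facts derives: is in category E1, is in state A, is classified as Z1, is classified as V1, meets criterion F1, satisfies condition B1, meets criterion L, meets criterion K, satisfies condition Z, is flagged for fraud, has marker H1, is classified as G1, satisfies condition S, is in state X, is in state J, is in state V, is approved, is classified as A1, is classified as D, is tagged M.
The only rule concluding "it is in state T" is R33, which needs "it has marker W"; that is never established.

No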